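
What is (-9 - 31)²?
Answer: 1600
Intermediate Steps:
(-9 - 31)² = (-40)² = 1600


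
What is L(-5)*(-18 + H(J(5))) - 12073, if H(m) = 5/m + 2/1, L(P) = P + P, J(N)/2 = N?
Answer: -11918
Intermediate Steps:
J(N) = 2*N
L(P) = 2*P
H(m) = 2 + 5/m (H(m) = 5/m + 2*1 = 5/m + 2 = 2 + 5/m)
L(-5)*(-18 + H(J(5))) - 12073 = (2*(-5))*(-18 + (2 + 5/((2*5)))) - 12073 = -10*(-18 + (2 + 5/10)) - 12073 = -10*(-18 + (2 + 5*(⅒))) - 12073 = -10*(-18 + (2 + ½)) - 12073 = -10*(-18 + 5/2) - 12073 = -10*(-31/2) - 12073 = 155 - 12073 = -11918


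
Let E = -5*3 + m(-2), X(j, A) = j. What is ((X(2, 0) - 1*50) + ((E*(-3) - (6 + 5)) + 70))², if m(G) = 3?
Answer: 2209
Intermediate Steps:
E = -12 (E = -5*3 + 3 = -15 + 3 = -12)
((X(2, 0) - 1*50) + ((E*(-3) - (6 + 5)) + 70))² = ((2 - 1*50) + ((-12*(-3) - (6 + 5)) + 70))² = ((2 - 50) + ((36 - 1*11) + 70))² = (-48 + ((36 - 11) + 70))² = (-48 + (25 + 70))² = (-48 + 95)² = 47² = 2209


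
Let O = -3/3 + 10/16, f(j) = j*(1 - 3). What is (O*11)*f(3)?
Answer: 99/4 ≈ 24.750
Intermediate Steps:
f(j) = -2*j (f(j) = j*(-2) = -2*j)
O = -3/8 (O = -3*⅓ + 10*(1/16) = -1 + 5/8 = -3/8 ≈ -0.37500)
(O*11)*f(3) = (-3/8*11)*(-2*3) = -33/8*(-6) = 99/4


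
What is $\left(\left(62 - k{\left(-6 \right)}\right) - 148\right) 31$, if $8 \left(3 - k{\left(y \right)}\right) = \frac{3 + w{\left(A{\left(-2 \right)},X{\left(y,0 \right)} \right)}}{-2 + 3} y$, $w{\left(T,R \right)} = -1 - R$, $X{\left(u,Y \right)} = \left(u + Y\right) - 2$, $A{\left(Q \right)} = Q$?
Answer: $- \frac{5983}{2} \approx -2991.5$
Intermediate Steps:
$X{\left(u,Y \right)} = -2 + Y + u$ ($X{\left(u,Y \right)} = \left(Y + u\right) - 2 = -2 + Y + u$)
$k{\left(y \right)} = 3 - \frac{y \left(4 - y\right)}{8}$ ($k{\left(y \right)} = 3 - \frac{\frac{3 - \left(-1 + y\right)}{-2 + 3} y}{8} = 3 - \frac{\frac{3 - \left(-1 + y\right)}{1} y}{8} = 3 - \frac{\left(3 - \left(-1 + y\right)\right) 1 y}{8} = 3 - \frac{\left(4 - y\right) 1 y}{8} = 3 - \frac{\left(4 - y\right) y}{8} = 3 - \frac{y \left(4 - y\right)}{8}$)
$\left(\left(62 - k{\left(-6 \right)}\right) - 148\right) 31 = \left(\left(62 - \left(3 - -3 + \frac{\left(-6\right)^{2}}{8}\right)\right) - 148\right) 31 = \left(\left(62 - \left(3 + 3 + \frac{1}{8} \cdot 36\right)\right) - 148\right) 31 = \left(\left(62 - \left(3 + 3 + \frac{9}{2}\right)\right) - 148\right) 31 = \left(\left(62 - \frac{21}{2}\right) - 148\right) 31 = \left(\frac{103}{2} - 148\right) 31 = \left(- \frac{193}{2}\right) 31 = - \frac{5983}{2}$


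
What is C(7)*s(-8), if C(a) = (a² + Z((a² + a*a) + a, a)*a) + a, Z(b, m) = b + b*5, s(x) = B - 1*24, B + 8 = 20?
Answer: -53592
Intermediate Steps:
B = 12 (B = -8 + 20 = 12)
s(x) = -12 (s(x) = 12 - 1*24 = 12 - 24 = -12)
Z(b, m) = 6*b (Z(b, m) = b + 5*b = 6*b)
C(a) = a + a² + a*(6*a + 12*a²) (C(a) = (a² + (6*((a² + a*a) + a))*a) + a = (a² + (6*((a² + a²) + a))*a) + a = (a² + (6*(2*a² + a))*a) + a = (a² + (6*(a + 2*a²))*a) + a = (a² + (6*a + 12*a²)*a) + a = (a² + a*(6*a + 12*a²)) + a = a + a² + a*(6*a + 12*a²))
C(7)*s(-8) = (7*(1 + 7*7 + 12*7²))*(-12) = (7*(1 + 49 + 12*49))*(-12) = (7*(1 + 49 + 588))*(-12) = (7*638)*(-12) = 4466*(-12) = -53592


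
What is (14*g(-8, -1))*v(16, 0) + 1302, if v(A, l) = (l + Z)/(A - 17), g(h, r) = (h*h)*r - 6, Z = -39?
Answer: -36918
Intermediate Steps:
g(h, r) = -6 + r*h**2 (g(h, r) = h**2*r - 6 = r*h**2 - 6 = -6 + r*h**2)
v(A, l) = (-39 + l)/(-17 + A) (v(A, l) = (l - 39)/(A - 17) = (-39 + l)/(-17 + A))
(14*g(-8, -1))*v(16, 0) + 1302 = (14*(-6 - 1*(-8)**2))*((-39 + 0)/(-17 + 16)) + 1302 = (14*(-6 - 1*64))*(-39/(-1)) + 1302 = (14*(-6 - 64))*(-1*(-39)) + 1302 = (14*(-70))*39 + 1302 = -980*39 + 1302 = -38220 + 1302 = -36918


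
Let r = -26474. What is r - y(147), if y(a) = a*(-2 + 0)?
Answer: -26180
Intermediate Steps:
y(a) = -2*a (y(a) = a*(-2) = -2*a)
r - y(147) = -26474 - (-2)*147 = -26474 - 1*(-294) = -26474 + 294 = -26180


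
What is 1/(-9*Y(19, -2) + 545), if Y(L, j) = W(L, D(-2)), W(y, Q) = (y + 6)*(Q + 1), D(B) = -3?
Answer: 1/995 ≈ 0.0010050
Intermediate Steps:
W(y, Q) = (1 + Q)*(6 + y) (W(y, Q) = (6 + y)*(1 + Q) = (1 + Q)*(6 + y))
Y(L, j) = -12 - 2*L (Y(L, j) = 6 + L + 6*(-3) - 3*L = 6 + L - 18 - 3*L = -12 - 2*L)
1/(-9*Y(19, -2) + 545) = 1/(-9*(-12 - 2*19) + 545) = 1/(-9*(-12 - 38) + 545) = 1/(-9*(-50) + 545) = 1/(450 + 545) = 1/995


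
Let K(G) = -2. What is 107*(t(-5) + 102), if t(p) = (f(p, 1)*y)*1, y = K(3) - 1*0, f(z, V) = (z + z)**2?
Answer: -10486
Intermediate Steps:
f(z, V) = 4*z**2 (f(z, V) = (2*z)**2 = 4*z**2)
y = -2 (y = -2 - 1*0 = -2 + 0 = -2)
t(p) = -8*p**2 (t(p) = ((4*p**2)*(-2))*1 = -8*p**2*1 = -8*p**2)
107*(t(-5) + 102) = 107*(-8*(-5)**2 + 102) = 107*(-8*25 + 102) = 107*(-200 + 102) = 107*(-98) = -10486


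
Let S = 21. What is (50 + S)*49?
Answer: 3479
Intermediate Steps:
(50 + S)*49 = (50 + 21)*49 = 71*49 = 3479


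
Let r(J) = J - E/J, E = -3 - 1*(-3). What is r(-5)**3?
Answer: -125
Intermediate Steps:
E = 0 (E = -3 + 3 = 0)
r(J) = J (r(J) = J - 0/J = J - 1*0 = J + 0 = J)
r(-5)**3 = (-5)**3 = -125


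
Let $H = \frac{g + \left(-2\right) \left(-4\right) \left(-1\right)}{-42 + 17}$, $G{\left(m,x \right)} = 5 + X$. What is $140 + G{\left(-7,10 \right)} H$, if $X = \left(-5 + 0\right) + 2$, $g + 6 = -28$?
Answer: $\frac{3584}{25} \approx 143.36$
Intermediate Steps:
$g = -34$ ($g = -6 - 28 = -34$)
$X = -3$ ($X = -5 + 2 = -3$)
$G{\left(m,x \right)} = 2$ ($G{\left(m,x \right)} = 5 - 3 = 2$)
$H = \frac{42}{25}$ ($H = \frac{-34 + \left(-2\right) \left(-4\right) \left(-1\right)}{-42 + 17} = \frac{-34 + 8 \left(-1\right)}{-25} = \left(-34 - 8\right) \left(- \frac{1}{25}\right) = \left(-42\right) \left(- \frac{1}{25}\right) = \frac{42}{25} \approx 1.68$)
$140 + G{\left(-7,10 \right)} H = 140 + 2 \cdot \frac{42}{25} = 140 + \frac{84}{25} = \frac{3584}{25}$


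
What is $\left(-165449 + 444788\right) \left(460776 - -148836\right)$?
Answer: $170288406468$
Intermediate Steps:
$\left(-165449 + 444788\right) \left(460776 - -148836\right) = 279339 \left(460776 + 148836\right) = 279339 \cdot 609612 = 170288406468$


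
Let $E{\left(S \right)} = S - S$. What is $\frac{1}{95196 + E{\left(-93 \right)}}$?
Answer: $\frac{1}{95196} \approx 1.0505 \cdot 10^{-5}$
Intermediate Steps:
$E{\left(S \right)} = 0$
$\frac{1}{95196 + E{\left(-93 \right)}} = \frac{1}{95196 + 0} = \frac{1}{95196}$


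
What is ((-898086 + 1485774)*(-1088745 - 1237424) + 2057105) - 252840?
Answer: -1367059803007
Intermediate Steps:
((-898086 + 1485774)*(-1088745 - 1237424) + 2057105) - 252840 = (587688*(-2326169) + 2057105) - 252840 = (-1367061607272 + 2057105) - 252840 = -1367059550167 - 252840 = -1367059803007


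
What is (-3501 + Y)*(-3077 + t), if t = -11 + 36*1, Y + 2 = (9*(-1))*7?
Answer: 10883432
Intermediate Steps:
Y = -65 (Y = -2 + (9*(-1))*7 = -2 - 9*7 = -2 - 63 = -65)
t = 25 (t = -11 + 36 = 25)
(-3501 + Y)*(-3077 + t) = (-3501 - 65)*(-3077 + 25) = -3566*(-3052) = 10883432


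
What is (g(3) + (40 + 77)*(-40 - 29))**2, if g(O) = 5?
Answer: 65092624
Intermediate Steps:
(g(3) + (40 + 77)*(-40 - 29))**2 = (5 + (40 + 77)*(-40 - 29))**2 = (5 + 117*(-69))**2 = (5 - 8073)**2 = (-8068)**2 = 65092624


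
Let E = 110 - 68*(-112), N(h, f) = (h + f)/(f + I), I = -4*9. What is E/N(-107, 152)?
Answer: 896216/45 ≈ 19916.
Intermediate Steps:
I = -36
N(h, f) = (f + h)/(-36 + f) (N(h, f) = (h + f)/(f - 36) = (f + h)/(-36 + f))
E = 7726 (E = 110 + 7616 = 7726)
E/N(-107, 152) = 7726/(((152 - 107)/(-36 + 152))) = 7726/((45/116)) = 7726/(((1/116)*45)) = 7726/(45/116) = 7726*(116/45) = 896216/45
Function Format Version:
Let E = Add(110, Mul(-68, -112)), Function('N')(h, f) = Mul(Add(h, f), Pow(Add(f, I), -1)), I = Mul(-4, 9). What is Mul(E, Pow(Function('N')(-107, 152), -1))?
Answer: Rational(896216, 45) ≈ 19916.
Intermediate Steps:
I = -36
Function('N')(h, f) = Mul(Pow(Add(-36, f), -1), Add(f, h)) (Function('N')(h, f) = Mul(Add(h, f), Pow(Add(f, -36), -1)) = Mul(Add(f, h), Pow(Add(-36, f), -1)) = Mul(Pow(Add(-36, f), -1), Add(f, h)))
E = 7726 (E = Add(110, 7616) = 7726)
Mul(E, Pow(Function('N')(-107, 152), -1)) = Mul(7726, Pow(Mul(Pow(Add(-36, 152), -1), Add(152, -107)), -1)) = Mul(7726, Pow(Mul(Pow(116, -1), 45), -1)) = Mul(7726, Pow(Mul(Rational(1, 116), 45), -1)) = Mul(7726, Pow(Rational(45, 116), -1)) = Mul(7726, Rational(116, 45)) = Rational(896216, 45)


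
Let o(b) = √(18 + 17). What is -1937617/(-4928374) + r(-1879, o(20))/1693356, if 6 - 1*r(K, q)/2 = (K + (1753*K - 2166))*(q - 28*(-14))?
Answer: 289681361713783/189670265526 + 1648966*√35/423339 ≈ 1550.3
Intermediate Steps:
o(b) = √35
r(K, q) = 12 - 2*(-2166 + 1754*K)*(392 + q) (r(K, q) = 12 - 2*(K + (1753*K - 2166))*(q - 28*(-14)) = 12 - 2*(K + (-2166 + 1753*K))*(q + 392) = 12 - 2*(-2166 + 1754*K)*(392 + q))
-1937617/(-4928374) + r(-1879, o(20))/1693356 = -1937617/(-4928374) + (1698156 - 1375136*(-1879) + 4332*√35 - 3508*(-1879)*√35)/1693356 = -1937617*(-1/4928374) + (1698156 + 2583880544 + 4332*√35 + 6591532*√35)*(1/1693356) = 176147/448034 + (2585578700 + 6595864*√35)*(1/1693356) = 176147/448034 + (646394675/423339 + 1648966*√35/423339) = 289681361713783/189670265526 + 1648966*√35/423339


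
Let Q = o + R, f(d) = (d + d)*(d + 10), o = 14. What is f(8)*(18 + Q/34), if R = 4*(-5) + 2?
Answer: 87552/17 ≈ 5150.1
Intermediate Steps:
R = -18 (R = -20 + 2 = -18)
f(d) = 2*d*(10 + d) (f(d) = (2*d)*(10 + d) = 2*d*(10 + d))
Q = -4 (Q = 14 - 18 = -4)
f(8)*(18 + Q/34) = (2*8*(10 + 8))*(18 - 4/34) = (2*8*18)*(18 - 4*1/34) = 288*(18 - 2/17) = 288*(304/17) = 87552/17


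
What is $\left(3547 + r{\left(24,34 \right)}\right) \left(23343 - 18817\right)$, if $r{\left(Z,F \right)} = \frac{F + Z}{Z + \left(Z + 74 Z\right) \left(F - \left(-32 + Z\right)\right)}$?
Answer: $\frac{303511733759}{18906} \approx 1.6054 \cdot 10^{7}$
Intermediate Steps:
$r{\left(Z,F \right)} = \frac{F + Z}{Z + 75 Z \left(32 + F - Z\right)}$
$\left(3547 + r{\left(24,34 \right)}\right) \left(23343 - 18817\right) = \left(3547 + \frac{34 + 24}{24 \left(2401 - 1800 + 75 \cdot 34\right)}\right) \left(23343 - 18817\right) = \left(3547 + \frac{1}{24} \frac{1}{2401 - 1800 + 2550} \cdot 58\right) 4526 = \left(3547 + \frac{1}{24} \cdot \frac{1}{3151} \cdot 58\right) 4526 = \left(3547 + \frac{29}{37812}\right) 4526 = \frac{134119193}{37812} \cdot 4526 = \frac{303511733759}{18906}$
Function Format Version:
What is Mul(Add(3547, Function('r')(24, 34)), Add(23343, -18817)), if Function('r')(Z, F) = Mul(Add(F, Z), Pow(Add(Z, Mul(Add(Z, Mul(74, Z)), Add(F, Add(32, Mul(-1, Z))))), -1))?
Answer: Rational(303511733759, 18906) ≈ 1.6054e+7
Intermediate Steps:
Function('r')(Z, F) = Mul(Pow(Add(Z, Mul(75, Z, Add(32, F, Mul(-1, Z)))), -1), Add(F, Z)) (Function('r')(Z, F) = Mul(Add(F, Z), Pow(Add(Z, Mul(Mul(75, Z), Add(32, F, Mul(-1, Z)))), -1)) = Mul(Add(F, Z), Pow(Add(Z, Mul(75, Z, Add(32, F, Mul(-1, Z)))), -1)) = Mul(Pow(Add(Z, Mul(75, Z, Add(32, F, Mul(-1, Z)))), -1), Add(F, Z)))
Mul(Add(3547, Function('r')(24, 34)), Add(23343, -18817)) = Mul(Add(3547, Mul(Pow(24, -1), Pow(Add(2401, Mul(-75, 24), Mul(75, 34)), -1), Add(34, 24))), Add(23343, -18817)) = Mul(Add(3547, Mul(Rational(1, 24), Pow(Add(2401, -1800, 2550), -1), 58)), 4526) = Mul(Add(3547, Mul(Rational(1, 24), Pow(3151, -1), 58)), 4526) = Mul(Add(3547, Mul(Rational(1, 24), Rational(1, 3151), 58)), 4526) = Mul(Add(3547, Rational(29, 37812)), 4526) = Mul(Rational(134119193, 37812), 4526) = Rational(303511733759, 18906)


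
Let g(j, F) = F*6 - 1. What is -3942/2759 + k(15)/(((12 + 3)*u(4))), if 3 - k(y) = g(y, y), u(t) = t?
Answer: -236897/82770 ≈ -2.8621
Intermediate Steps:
g(j, F) = -1 + 6*F (g(j, F) = 6*F - 1 = -1 + 6*F)
k(y) = 4 - 6*y (k(y) = 3 - (-1 + 6*y) = 3 + (1 - 6*y) = 4 - 6*y)
-3942/2759 + k(15)/(((12 + 3)*u(4))) = -3942/2759 + (4 - 6*15)/(((12 + 3)*4)) = -3942*1/2759 + (4 - 90)/((15*4)) = -3942/2759 - 86/60 = -3942/2759 - 86*1/60 = -3942/2759 - 43/30 = -236897/82770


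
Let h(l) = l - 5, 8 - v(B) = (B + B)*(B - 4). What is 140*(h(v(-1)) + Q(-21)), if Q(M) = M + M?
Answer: -6860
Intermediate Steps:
v(B) = 8 - 2*B*(-4 + B) (v(B) = 8 - (B + B)*(B - 4) = 8 - 2*B*(-4 + B))
h(l) = -5 + l
Q(M) = 2*M
140*(h(v(-1)) + Q(-21)) = 140*((-5 + (8 - 2*(-1)² + 8*(-1))) + 2*(-21)) = 140*((-5 + (8 - 2*1 - 8)) - 42) = 140*((-5 + (8 - 2 - 8)) - 42) = 140*((-5 - 2) - 42) = 140*(-7 - 42) = 140*(-49) = -6860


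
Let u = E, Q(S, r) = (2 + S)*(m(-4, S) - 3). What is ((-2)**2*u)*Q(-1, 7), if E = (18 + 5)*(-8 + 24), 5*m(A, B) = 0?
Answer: -4416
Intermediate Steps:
m(A, B) = 0 (m(A, B) = (1/5)*0 = 0)
E = 368 (E = 23*16 = 368)
Q(S, r) = -6 - 3*S (Q(S, r) = (2 + S)*(0 - 3) = (2 + S)*(-3) = -6 - 3*S)
u = 368
((-2)**2*u)*Q(-1, 7) = ((-2)**2*368)*(-6 - 3*(-1)) = (4*368)*(-6 + 3) = 1472*(-3) = -4416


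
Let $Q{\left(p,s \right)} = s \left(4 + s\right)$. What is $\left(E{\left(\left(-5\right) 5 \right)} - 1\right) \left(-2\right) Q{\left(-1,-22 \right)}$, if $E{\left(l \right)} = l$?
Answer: $20592$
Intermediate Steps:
$\left(E{\left(\left(-5\right) 5 \right)} - 1\right) \left(-2\right) Q{\left(-1,-22 \right)} = \left(\left(-5\right) 5 - 1\right) \left(-2\right) \left(- 22 \left(4 - 22\right)\right) = \left(-25 - 1\right) \left(-2\right) \left(\left(-22\right) \left(-18\right)\right) = \left(-26\right) \left(-2\right) 396 = 52 \cdot 396 = 20592$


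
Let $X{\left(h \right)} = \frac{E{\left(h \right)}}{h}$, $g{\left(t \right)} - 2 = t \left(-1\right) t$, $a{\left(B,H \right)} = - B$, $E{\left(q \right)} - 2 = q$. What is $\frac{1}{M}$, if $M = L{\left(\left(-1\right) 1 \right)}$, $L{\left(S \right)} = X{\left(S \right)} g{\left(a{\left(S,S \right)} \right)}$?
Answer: $-1$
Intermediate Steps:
$E{\left(q \right)} = 2 + q$
$g{\left(t \right)} = 2 - t^{2}$ ($g{\left(t \right)} = 2 + t \left(-1\right) t = 2 + - t t = 2 - t^{2}$)
$X{\left(h \right)} = \frac{2 + h}{h}$
$L{\left(S \right)} = \frac{\left(2 + S\right) \left(2 - S^{2}\right)}{S}$ ($L{\left(S \right)} = \frac{2 + S}{S} \left(2 - \left(- S\right)^{2}\right) = \frac{2 + S}{S} \left(2 - S^{2}\right) = \frac{\left(2 + S\right) \left(2 - S^{2}\right)}{S}$)
$M = -1$ ($M = - \frac{\left(-2 + \left(\left(-1\right) 1\right)^{2}\right) \left(2 - 1\right)}{\left(-1\right) 1} = - \frac{\left(-2 + \left(-1\right)^{2}\right) \left(2 - 1\right)}{-1} = \left(-1\right) \left(-1\right) \left(-2 + 1\right) 1 = \left(-1\right) \left(-1\right) \left(-1\right) 1 = -1$)
$\frac{1}{M} = \frac{1}{-1} = -1$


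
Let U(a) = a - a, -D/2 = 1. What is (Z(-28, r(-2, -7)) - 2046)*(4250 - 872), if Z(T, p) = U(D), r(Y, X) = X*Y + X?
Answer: -6911388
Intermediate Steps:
D = -2 (D = -2*1 = -2)
U(a) = 0
r(Y, X) = X + X*Y
Z(T, p) = 0
(Z(-28, r(-2, -7)) - 2046)*(4250 - 872) = (0 - 2046)*(4250 - 872) = -2046*3378 = -6911388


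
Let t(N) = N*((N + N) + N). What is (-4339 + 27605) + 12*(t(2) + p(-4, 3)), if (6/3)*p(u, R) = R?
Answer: 23428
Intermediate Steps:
p(u, R) = R/2
t(N) = 3*N**2 (t(N) = N*(2*N + N) = N*(3*N) = 3*N**2)
(-4339 + 27605) + 12*(t(2) + p(-4, 3)) = (-4339 + 27605) + 12*(3*2**2 + (1/2)*3) = 23266 + 12*(3*4 + 3/2) = 23266 + 12*(12 + 3/2) = 23266 + 12*(27/2) = 23266 + 162 = 23428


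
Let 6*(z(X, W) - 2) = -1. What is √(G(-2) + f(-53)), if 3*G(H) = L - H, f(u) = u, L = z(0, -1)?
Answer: 7*I*√38/6 ≈ 7.1918*I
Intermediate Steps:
z(X, W) = 11/6 (z(X, W) = 2 + (⅙)*(-1) = 2 - ⅙ = 11/6)
L = 11/6 ≈ 1.8333
G(H) = 11/18 - H/3 (G(H) = (11/6 - H)/3 = 11/18 - H/3)
√(G(-2) + f(-53)) = √((11/18 - ⅓*(-2)) - 53) = √((11/18 + ⅔) - 53) = √(23/18 - 53) = √(-931/18) = 7*I*√38/6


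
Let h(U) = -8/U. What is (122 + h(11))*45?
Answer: 60030/11 ≈ 5457.3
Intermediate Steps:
(122 + h(11))*45 = (122 - 8/11)*45 = (1334/11)*45 = 60030/11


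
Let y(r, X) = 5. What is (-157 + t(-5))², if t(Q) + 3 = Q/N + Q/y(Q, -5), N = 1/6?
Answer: 36481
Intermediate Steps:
N = ⅙ ≈ 0.16667
t(Q) = -3 + 31*Q/5 (t(Q) = -3 + (Q/(⅙) + Q/5) = -3 + (Q*6 + Q*(⅕)) = -3 + (6*Q + Q/5) = -3 + 31*Q/5)
(-157 + t(-5))² = (-157 + (-3 + (31/5)*(-5)))² = (-157 + (-3 - 31))² = (-157 - 34)² = (-191)² = 36481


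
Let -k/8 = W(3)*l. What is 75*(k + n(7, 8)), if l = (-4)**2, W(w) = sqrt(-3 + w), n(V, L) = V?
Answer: 525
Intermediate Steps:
l = 16
k = 0 (k = -8*sqrt(-3 + 3)*16 = -8*sqrt(0)*16 = -0*16 = -8*0 = 0)
75*(k + n(7, 8)) = 75*(0 + 7) = 75*7 = 525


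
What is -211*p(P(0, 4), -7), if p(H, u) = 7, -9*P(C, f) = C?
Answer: -1477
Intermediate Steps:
P(C, f) = -C/9
-211*p(P(0, 4), -7) = -211*7 = -1477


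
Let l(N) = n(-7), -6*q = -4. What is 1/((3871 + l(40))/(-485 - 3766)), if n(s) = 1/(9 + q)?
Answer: -123279/112262 ≈ -1.0981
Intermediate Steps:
q = ⅔ (q = -⅙*(-4) = ⅔ ≈ 0.66667)
n(s) = 3/29 (n(s) = 1/(9 + ⅔) = 1/(29/3) = 3/29)
l(N) = 3/29
1/((3871 + l(40))/(-485 - 3766)) = 1/((3871 + 3/29)/(-485 - 3766)) = 1/((112262/29)/(-4251)) = 1/((112262/29)*(-1/4251)) = 1/(-112262/123279) = -123279/112262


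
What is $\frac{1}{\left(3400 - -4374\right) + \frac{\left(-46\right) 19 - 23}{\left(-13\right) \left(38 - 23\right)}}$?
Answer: $\frac{5}{38893} \approx 0.00012856$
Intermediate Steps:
$\frac{1}{\left(3400 - -4374\right) + \frac{\left(-46\right) 19 - 23}{\left(-13\right) \left(38 - 23\right)}} = \frac{1}{\left(3400 + 4374\right) + \frac{-874 - 23}{\left(-13\right) 15}} = \frac{1}{7774 - \frac{897}{-195}} = \frac{1}{7774 - - \frac{23}{5}} = \frac{1}{7774 + \frac{23}{5}} = \frac{1}{\frac{38893}{5}} = \frac{5}{38893}$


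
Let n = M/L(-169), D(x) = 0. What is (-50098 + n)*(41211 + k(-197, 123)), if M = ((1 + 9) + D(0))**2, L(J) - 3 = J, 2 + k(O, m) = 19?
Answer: -171433609952/83 ≈ -2.0655e+9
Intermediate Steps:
k(O, m) = 17 (k(O, m) = -2 + 19 = 17)
L(J) = 3 + J
M = 100 (M = ((1 + 9) + 0)**2 = (10 + 0)**2 = 10**2 = 100)
n = -50/83 (n = 100/(3 - 169) = 100/(-166) = 100*(-1/166) = -50/83 ≈ -0.60241)
(-50098 + n)*(41211 + k(-197, 123)) = (-50098 - 50/83)*(41211 + 17) = -4158184/83*41228 = -171433609952/83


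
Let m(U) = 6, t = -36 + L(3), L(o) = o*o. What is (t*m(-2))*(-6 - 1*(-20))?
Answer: -2268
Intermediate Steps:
L(o) = o²
t = -27 (t = -36 + 3² = -36 + 9 = -27)
(t*m(-2))*(-6 - 1*(-20)) = (-27*6)*(-6 - 1*(-20)) = -162*(-6 + 20) = -162*14 = -2268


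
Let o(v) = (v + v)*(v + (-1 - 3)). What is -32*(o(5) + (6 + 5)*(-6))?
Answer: 1792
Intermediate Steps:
o(v) = 2*v*(-4 + v) (o(v) = (2*v)*(v - 4) = (2*v)*(-4 + v) = 2*v*(-4 + v))
-32*(o(5) + (6 + 5)*(-6)) = -32*(2*5*(-4 + 5) + (6 + 5)*(-6)) = -32*(2*5*1 + 11*(-6)) = -32*(10 - 66) = -32*(-56) = 1792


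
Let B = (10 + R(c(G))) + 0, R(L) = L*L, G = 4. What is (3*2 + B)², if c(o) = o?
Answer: 1024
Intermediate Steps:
R(L) = L²
B = 26 (B = (10 + 4²) + 0 = (10 + 16) + 0 = 26 + 0 = 26)
(3*2 + B)² = (3*2 + 26)² = (6 + 26)² = 32² = 1024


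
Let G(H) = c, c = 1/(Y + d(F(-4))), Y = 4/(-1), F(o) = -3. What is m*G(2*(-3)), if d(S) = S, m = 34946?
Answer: -34946/7 ≈ -4992.3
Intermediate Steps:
Y = -4 (Y = 4*(-1) = -4)
c = -⅐ (c = 1/(-4 - 3) = 1/(-7) = -⅐ ≈ -0.14286)
G(H) = -⅐
m*G(2*(-3)) = 34946*(-⅐) = -34946/7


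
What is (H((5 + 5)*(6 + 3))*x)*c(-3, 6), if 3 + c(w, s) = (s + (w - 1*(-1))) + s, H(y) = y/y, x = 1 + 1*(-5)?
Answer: -28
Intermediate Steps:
x = -4 (x = 1 - 5 = -4)
H(y) = 1
c(w, s) = -2 + w + 2*s (c(w, s) = -3 + ((s + (w - 1*(-1))) + s) = -3 + ((s + (w + 1)) + s) = -3 + ((s + (1 + w)) + s) = -3 + ((1 + s + w) + s) = -3 + (1 + w + 2*s) = -2 + w + 2*s)
(H((5 + 5)*(6 + 3))*x)*c(-3, 6) = (1*(-4))*(-2 - 3 + 2*6) = -4*(-2 - 3 + 12) = -4*7 = -28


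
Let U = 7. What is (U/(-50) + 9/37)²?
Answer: 36481/3422500 ≈ 0.010659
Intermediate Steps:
(U/(-50) + 9/37)² = (7/(-50) + 9/37)² = (7*(-1/50) + 9*(1/37))² = (-7/50 + 9/37)² = (191/1850)² = 36481/3422500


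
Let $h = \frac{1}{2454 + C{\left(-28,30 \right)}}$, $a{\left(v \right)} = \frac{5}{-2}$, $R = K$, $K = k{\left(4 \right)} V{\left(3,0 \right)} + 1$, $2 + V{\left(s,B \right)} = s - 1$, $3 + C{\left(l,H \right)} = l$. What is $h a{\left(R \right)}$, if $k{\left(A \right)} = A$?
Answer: $- \frac{5}{4846} \approx -0.0010318$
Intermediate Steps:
$C{\left(l,H \right)} = -3 + l$
$V{\left(s,B \right)} = -3 + s$ ($V{\left(s,B \right)} = -2 + \left(s - 1\right) = -2 + \left(-1 + s\right) = -3 + s$)
$K = 1$ ($K = 4 \left(-3 + 3\right) + 1 = 4 \cdot 0 + 1 = 0 + 1 = 1$)
$R = 1$
$a{\left(v \right)} = - \frac{5}{2}$ ($a{\left(v \right)} = 5 \left(- \frac{1}{2}\right) = - \frac{5}{2}$)
$h = \frac{1}{2423}$ ($h = \frac{1}{2454 - 31} = \frac{1}{2423} \approx 0.00041271$)
$h a{\left(R \right)} = \frac{1}{2423} \left(- \frac{5}{2}\right) = - \frac{5}{4846}$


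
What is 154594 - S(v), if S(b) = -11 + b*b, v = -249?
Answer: 92604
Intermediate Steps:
S(b) = -11 + b²
154594 - S(v) = 154594 - (-11 + (-249)²) = 154594 - (-11 + 62001) = 154594 - 1*61990 = 154594 - 61990 = 92604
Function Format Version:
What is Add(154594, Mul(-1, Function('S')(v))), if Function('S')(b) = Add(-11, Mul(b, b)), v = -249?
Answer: 92604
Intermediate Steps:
Function('S')(b) = Add(-11, Pow(b, 2))
Add(154594, Mul(-1, Function('S')(v))) = Add(154594, Mul(-1, Add(-11, Pow(-249, 2)))) = Add(154594, Mul(-1, Add(-11, 62001))) = Add(154594, Mul(-1, 61990)) = Add(154594, -61990) = 92604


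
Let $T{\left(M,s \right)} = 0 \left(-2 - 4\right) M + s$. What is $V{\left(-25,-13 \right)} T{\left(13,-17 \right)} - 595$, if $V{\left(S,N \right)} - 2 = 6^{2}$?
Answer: $-1241$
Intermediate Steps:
$V{\left(S,N \right)} = 38$ ($V{\left(S,N \right)} = 2 + 6^{2} = 2 + 36 = 38$)
$T{\left(M,s \right)} = s$ ($T{\left(M,s \right)} = 0 \left(-6\right) M + s = 0 M + s = 0 + s = s$)
$V{\left(-25,-13 \right)} T{\left(13,-17 \right)} - 595 = 38 \left(-17\right) - 595 = -646 - 595 = -1241$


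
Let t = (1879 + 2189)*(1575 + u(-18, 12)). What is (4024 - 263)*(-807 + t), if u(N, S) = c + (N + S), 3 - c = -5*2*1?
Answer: 24201166209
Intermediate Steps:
c = 13 (c = 3 - (-5*2) = 3 - (-10) = 3 - 1*(-10) = 3 + 10 = 13)
u(N, S) = 13 + N + S (u(N, S) = 13 + (N + S) = 13 + N + S)
t = 6435576 (t = (1879 + 2189)*(1575 + (13 - 18 + 12)) = 4068*(1575 + 7) = 4068*1582 = 6435576)
(4024 - 263)*(-807 + t) = (4024 - 263)*(-807 + 6435576) = 3761*6434769 = 24201166209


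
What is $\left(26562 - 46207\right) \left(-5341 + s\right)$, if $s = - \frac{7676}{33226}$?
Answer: $\frac{1743176895795}{16613} \approx 1.0493 \cdot 10^{8}$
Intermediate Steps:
$s = - \frac{3838}{16613}$ ($s = \left(-7676\right) \frac{1}{33226} = - \frac{3838}{16613} \approx -0.23102$)
$\left(26562 - 46207\right) \left(-5341 + s\right) = \left(26562 - 46207\right) \left(-5341 - \frac{3838}{16613}\right) = \left(-19645\right) \left(- \frac{88733871}{16613}\right) = \frac{1743176895795}{16613}$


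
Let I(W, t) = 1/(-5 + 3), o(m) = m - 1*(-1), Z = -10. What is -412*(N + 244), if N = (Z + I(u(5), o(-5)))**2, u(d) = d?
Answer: -145951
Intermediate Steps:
o(m) = 1 + m (o(m) = m + 1 = 1 + m)
I(W, t) = -1/2 (I(W, t) = 1/(-2) = -1/2)
N = 441/4 (N = (-10 - 1/2)**2 = (-21/2)**2 = 441/4 ≈ 110.25)
-412*(N + 244) = -412*(441/4 + 244) = -412*1417/4 = -145951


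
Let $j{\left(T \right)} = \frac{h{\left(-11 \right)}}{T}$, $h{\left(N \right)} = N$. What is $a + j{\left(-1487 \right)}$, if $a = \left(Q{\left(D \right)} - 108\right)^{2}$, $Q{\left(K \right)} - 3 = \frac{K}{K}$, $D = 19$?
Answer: $\frac{16083403}{1487} \approx 10816.0$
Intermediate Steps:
$Q{\left(K \right)} = 4$ ($Q{\left(K \right)} = 3 + \frac{K}{K} = 3 + 1 = 4$)
$j{\left(T \right)} = - \frac{11}{T}$
$a = 10816$ ($a = \left(4 - 108\right)^{2} = \left(-104\right)^{2} = 10816$)
$a + j{\left(-1487 \right)} = 10816 - \frac{11}{-1487} = 10816 - - \frac{11}{1487} = 10816 + \frac{11}{1487} = \frac{16083403}{1487}$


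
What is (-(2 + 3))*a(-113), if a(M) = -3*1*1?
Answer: 15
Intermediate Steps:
a(M) = -3 (a(M) = -3*1 = -3)
(-(2 + 3))*a(-113) = -(2 + 3)*(-3) = -1*5*(-3) = -5*(-3) = 15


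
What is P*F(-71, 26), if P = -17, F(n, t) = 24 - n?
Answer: -1615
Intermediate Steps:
P*F(-71, 26) = -17*(24 - 1*(-71)) = -17*(24 + 71) = -17*95 = -1615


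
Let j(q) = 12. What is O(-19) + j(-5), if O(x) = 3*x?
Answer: -45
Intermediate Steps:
O(-19) + j(-5) = 3*(-19) + 12 = -57 + 12 = -45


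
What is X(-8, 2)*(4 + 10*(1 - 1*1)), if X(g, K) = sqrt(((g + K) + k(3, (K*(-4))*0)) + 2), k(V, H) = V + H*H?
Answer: 4*I ≈ 4.0*I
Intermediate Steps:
k(V, H) = V + H**2
X(g, K) = sqrt(5 + K + g) (X(g, K) = sqrt(((g + K) + (3 + ((K*(-4))*0)**2)) + 2) = sqrt(((K + g) + (3 + (-4*K*0)**2)) + 2) = sqrt(((K + g) + (3 + 0**2)) + 2) = sqrt(((K + g) + (3 + 0)) + 2) = sqrt(((K + g) + 3) + 2) = sqrt((3 + K + g) + 2) = sqrt(5 + K + g))
X(-8, 2)*(4 + 10*(1 - 1*1)) = sqrt(5 + 2 - 8)*(4 + 10*(1 - 1*1)) = sqrt(-1)*(4 + 10*(1 - 1)) = I*(4 + 10*0) = I*(4 + 0) = I*4 = 4*I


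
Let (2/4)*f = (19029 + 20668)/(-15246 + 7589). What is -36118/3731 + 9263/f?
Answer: -38213629959/42317002 ≈ -903.03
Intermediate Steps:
f = -79394/7657 (f = 2*((19029 + 20668)/(-15246 + 7589)) = 2*(39697/(-7657)) = 2*(39697*(-1/7657)) = 2*(-39697/7657) = -79394/7657 ≈ -10.369)
-36118/3731 + 9263/f = -36118/3731 + 9263/(-79394/7657) = -36118*1/3731 + 9263*(-7657/79394) = -36118/3731 - 70926791/79394 = -38213629959/42317002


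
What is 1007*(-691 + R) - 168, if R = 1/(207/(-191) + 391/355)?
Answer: -764142345/1196 ≈ -6.3892e+5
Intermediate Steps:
R = 67805/1196 (R = 1/(207*(-1/191) + 391*(1/355)) = 1/(-207/191 + 391/355) = 1/(1196/67805) = 67805/1196 ≈ 56.693)
1007*(-691 + R) - 168 = 1007*(-691 + 67805/1196) - 168 = 1007*(-758631/1196) - 168 = -763941417/1196 - 168 = -764142345/1196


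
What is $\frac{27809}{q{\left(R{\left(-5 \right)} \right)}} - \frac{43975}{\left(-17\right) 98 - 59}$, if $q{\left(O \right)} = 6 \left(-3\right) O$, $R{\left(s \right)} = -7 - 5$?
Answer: $\frac{766255}{4968} \approx 154.24$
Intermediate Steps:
$R{\left(s \right)} = -12$ ($R{\left(s \right)} = -7 - 5 = -12$)
$q{\left(O \right)} = - 18 O$
$\frac{27809}{q{\left(R{\left(-5 \right)} \right)}} - \frac{43975}{\left(-17\right) 98 - 59} = \frac{27809}{\left(-18\right) \left(-12\right)} - \frac{43975}{\left(-17\right) 98 - 59} = \frac{27809}{216} - \frac{43975}{-1666 - 59} = 27809 \cdot \frac{1}{216} - \frac{43975}{-1725} = \frac{27809}{216} - - \frac{1759}{69} = \frac{27809}{216} + \frac{1759}{69} = \frac{766255}{4968}$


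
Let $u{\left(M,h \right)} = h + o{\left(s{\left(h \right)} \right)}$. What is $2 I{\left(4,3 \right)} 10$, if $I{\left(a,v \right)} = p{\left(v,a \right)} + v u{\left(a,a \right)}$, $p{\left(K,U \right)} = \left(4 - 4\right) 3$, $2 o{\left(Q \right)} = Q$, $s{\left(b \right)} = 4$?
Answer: $360$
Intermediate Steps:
$o{\left(Q \right)} = \frac{Q}{2}$
$p{\left(K,U \right)} = 0$ ($p{\left(K,U \right)} = 0 \cdot 3 = 0$)
$u{\left(M,h \right)} = 2 + h$ ($u{\left(M,h \right)} = h + \frac{1}{2} \cdot 4 = h + 2 = 2 + h$)
$I{\left(a,v \right)} = v \left(2 + a\right)$ ($I{\left(a,v \right)} = 0 + v \left(2 + a\right) = v \left(2 + a\right)$)
$2 I{\left(4,3 \right)} 10 = 2 \cdot 3 \left(2 + 4\right) 10 = 2 \cdot 3 \cdot 6 \cdot 10 = 2 \cdot 18 \cdot 10 = 36 \cdot 10 = 360$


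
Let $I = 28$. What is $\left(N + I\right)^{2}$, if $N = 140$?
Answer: $28224$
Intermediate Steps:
$\left(N + I\right)^{2} = \left(140 + 28\right)^{2} = 168^{2} = 28224$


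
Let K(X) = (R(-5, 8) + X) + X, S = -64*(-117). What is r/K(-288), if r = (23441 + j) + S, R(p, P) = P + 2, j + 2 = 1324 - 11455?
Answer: -10398/283 ≈ -36.742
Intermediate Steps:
j = -10133 (j = -2 + (1324 - 11455) = -2 - 10131 = -10133)
S = 7488
R(p, P) = 2 + P
r = 20796 (r = (23441 - 10133) + 7488 = 13308 + 7488 = 20796)
K(X) = 10 + 2*X (K(X) = ((2 + 8) + X) + X = (10 + X) + X = 10 + 2*X)
r/K(-288) = 20796/(10 + 2*(-288)) = 20796/(10 - 576) = 20796/(-566) = 20796*(-1/566) = -10398/283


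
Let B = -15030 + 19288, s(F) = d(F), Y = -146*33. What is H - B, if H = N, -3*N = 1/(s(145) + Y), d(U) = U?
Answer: -59692901/14019 ≈ -4258.0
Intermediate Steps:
Y = -4818
s(F) = F
B = 4258
N = 1/14019 (N = -1/(3*(145 - 4818)) = -⅓/(-4673) = -⅓*(-1/4673) = 1/14019 ≈ 7.1332e-5)
H = 1/14019 ≈ 7.1332e-5
H - B = 1/14019 - 1*4258 = 1/14019 - 4258 = -59692901/14019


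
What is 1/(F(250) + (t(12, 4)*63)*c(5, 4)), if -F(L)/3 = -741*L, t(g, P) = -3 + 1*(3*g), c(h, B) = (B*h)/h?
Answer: 1/564066 ≈ 1.7728e-6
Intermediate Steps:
c(h, B) = B
t(g, P) = -3 + 3*g
F(L) = 2223*L (F(L) = -(-2223)*L = 2223*L)
1/(F(250) + (t(12, 4)*63)*c(5, 4)) = 1/(2223*250 + ((-3 + 3*12)*63)*4) = 1/(555750 + ((-3 + 36)*63)*4) = 1/(555750 + (33*63)*4) = 1/(555750 + 2079*4) = 1/(555750 + 8316) = 1/564066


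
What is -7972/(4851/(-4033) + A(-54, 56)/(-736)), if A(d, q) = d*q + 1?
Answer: -23663191936/8621423 ≈ -2744.7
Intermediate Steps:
A(d, q) = 1 + d*q
-7972/(4851/(-4033) + A(-54, 56)/(-736)) = -7972/(4851/(-4033) + (1 - 54*56)/(-736)) = -7972/(4851*(-1/4033) + (1 - 3024)*(-1/736)) = -7972/(-4851/4033 - 3023*(-1/736)) = -7972/(-4851/4033 + 3023/736) = -7972/8621423/2968288 = -7972*2968288/8621423 = -23663191936/8621423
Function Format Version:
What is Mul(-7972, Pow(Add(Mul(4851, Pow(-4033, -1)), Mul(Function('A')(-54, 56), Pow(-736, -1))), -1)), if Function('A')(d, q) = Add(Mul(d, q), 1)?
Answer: Rational(-23663191936, 8621423) ≈ -2744.7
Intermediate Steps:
Function('A')(d, q) = Add(1, Mul(d, q))
Mul(-7972, Pow(Add(Mul(4851, Pow(-4033, -1)), Mul(Function('A')(-54, 56), Pow(-736, -1))), -1)) = Mul(-7972, Pow(Add(Mul(4851, Pow(-4033, -1)), Mul(Add(1, Mul(-54, 56)), Pow(-736, -1))), -1)) = Mul(-7972, Pow(Add(Mul(4851, Rational(-1, 4033)), Mul(Add(1, -3024), Rational(-1, 736))), -1)) = Mul(-7972, Pow(Add(Rational(-4851, 4033), Mul(-3023, Rational(-1, 736))), -1)) = Mul(-7972, Pow(Add(Rational(-4851, 4033), Rational(3023, 736)), -1)) = Mul(-7972, Pow(Rational(8621423, 2968288), -1)) = Mul(-7972, Rational(2968288, 8621423)) = Rational(-23663191936, 8621423)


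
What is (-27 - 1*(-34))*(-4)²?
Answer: 112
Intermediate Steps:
(-27 - 1*(-34))*(-4)² = (-27 + 34)*16 = 7*16 = 112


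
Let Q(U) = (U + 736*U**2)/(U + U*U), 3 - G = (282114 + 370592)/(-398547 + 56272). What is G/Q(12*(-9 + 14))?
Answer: 102451391/15115206275 ≈ 0.0067780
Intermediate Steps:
G = 1679531/342275 (G = 3 - (282114 + 370592)/(-398547 + 56272) = 3 - 652706/(-342275) = 3 - 652706*(-1)/342275 = 3 - 1*(-652706/342275) = 3 + 652706/342275 = 1679531/342275 ≈ 4.9070)
Q(U) = (U + 736*U**2)/(U + U**2)
G/Q(12*(-9 + 14)) = 1679531/(342275*(((1 + 736*(12*(-9 + 14)))/(1 + 12*(-9 + 14))))) = 1679531/(342275*(((1 + 736*(12*5))/(1 + 12*5)))) = 1679531/(342275*(((1 + 736*60)/(1 + 60)))) = 1679531/(342275*(((1 + 44160)/61))) = 1679531/(342275*(((1/61)*44161))) = 1679531/(342275*(44161/61)) = (1679531/342275)*(61/44161) = 102451391/15115206275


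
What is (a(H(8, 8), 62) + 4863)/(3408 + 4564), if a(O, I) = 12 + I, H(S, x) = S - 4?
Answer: 4937/7972 ≈ 0.61929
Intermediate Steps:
H(S, x) = -4 + S
(a(H(8, 8), 62) + 4863)/(3408 + 4564) = ((12 + 62) + 4863)/(3408 + 4564) = (74 + 4863)/7972 = 4937*(1/7972) = 4937/7972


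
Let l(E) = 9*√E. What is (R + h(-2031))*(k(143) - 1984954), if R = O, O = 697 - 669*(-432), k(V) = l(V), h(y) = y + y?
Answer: -566988215422 + 2570787*√143 ≈ -5.6696e+11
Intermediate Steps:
h(y) = 2*y
k(V) = 9*√V
O = 289705 (O = 697 + 289008 = 289705)
R = 289705
(R + h(-2031))*(k(143) - 1984954) = (289705 + 2*(-2031))*(9*√143 - 1984954) = (289705 - 4062)*(-1984954 + 9*√143) = 285643*(-1984954 + 9*√143) = -566988215422 + 2570787*√143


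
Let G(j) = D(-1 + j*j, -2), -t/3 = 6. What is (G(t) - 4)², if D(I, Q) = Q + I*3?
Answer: 927369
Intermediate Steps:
D(I, Q) = Q + 3*I
t = -18 (t = -3*6 = -18)
G(j) = -5 + 3*j² (G(j) = -2 + 3*(-1 + j*j) = -2 + 3*(-1 + j²) = -2 + (-3 + 3*j²) = -5 + 3*j²)
(G(t) - 4)² = ((-5 + 3*(-18)²) - 4)² = ((-5 + 3*324) - 4)² = ((-5 + 972) - 4)² = (967 - 4)² = 963² = 927369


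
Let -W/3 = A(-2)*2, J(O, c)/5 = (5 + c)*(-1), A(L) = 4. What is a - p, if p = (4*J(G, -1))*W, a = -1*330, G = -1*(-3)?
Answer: -2250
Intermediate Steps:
G = 3
J(O, c) = -25 - 5*c (J(O, c) = 5*((5 + c)*(-1)) = 5*(-5 - c) = -25 - 5*c)
a = -330
W = -24 (W = -12*2 = -3*8 = -24)
p = 1920 (p = (4*(-25 - 5*(-1)))*(-24) = (4*(-25 + 5))*(-24) = (4*(-20))*(-24) = -80*(-24) = 1920)
a - p = -330 - 1*1920 = -330 - 1920 = -2250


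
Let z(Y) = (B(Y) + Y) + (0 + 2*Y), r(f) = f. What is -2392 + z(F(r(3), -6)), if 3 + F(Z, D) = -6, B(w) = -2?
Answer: -2421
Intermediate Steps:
F(Z, D) = -9 (F(Z, D) = -3 - 6 = -9)
z(Y) = -2 + 3*Y (z(Y) = (-2 + Y) + (0 + 2*Y) = (-2 + Y) + 2*Y = -2 + 3*Y)
-2392 + z(F(r(3), -6)) = -2392 + (-2 + 3*(-9)) = -2392 + (-2 - 27) = -2392 - 29 = -2421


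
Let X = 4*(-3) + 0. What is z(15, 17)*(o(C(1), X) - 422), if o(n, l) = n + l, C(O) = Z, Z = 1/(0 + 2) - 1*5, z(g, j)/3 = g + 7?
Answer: -28941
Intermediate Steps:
z(g, j) = 21 + 3*g (z(g, j) = 3*(g + 7) = 3*(7 + g) = 21 + 3*g)
Z = -9/2 (Z = 1/2 - 5 = ½ - 5 = -9/2 ≈ -4.5000)
C(O) = -9/2
X = -12 (X = -12 + 0 = -12)
o(n, l) = l + n
z(15, 17)*(o(C(1), X) - 422) = (21 + 3*15)*((-12 - 9/2) - 422) = (21 + 45)*(-33/2 - 422) = 66*(-877/2) = -28941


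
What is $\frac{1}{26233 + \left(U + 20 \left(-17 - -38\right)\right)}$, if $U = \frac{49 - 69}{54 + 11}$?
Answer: $\frac{13}{346485} \approx 3.752 \cdot 10^{-5}$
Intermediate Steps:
$U = - \frac{4}{13}$ ($U = - \frac{20}{65} = \left(-20\right) \frac{1}{65} = - \frac{4}{13} \approx -0.30769$)
$\frac{1}{26233 + \left(U + 20 \left(-17 - -38\right)\right)} = \frac{1}{26233 - \left(\frac{4}{13} - 20 \left(-17 - -38\right)\right)} = \frac{1}{26233 - \left(\frac{4}{13} - 20 \left(-17 + 38\right)\right)} = \frac{1}{26233 + \left(- \frac{4}{13} + 20 \cdot 21\right)} = \frac{1}{26233 + \left(- \frac{4}{13} + 420\right)} = \frac{1}{26233 + \frac{5456}{13}} = \frac{1}{\frac{346485}{13}} = \frac{13}{346485}$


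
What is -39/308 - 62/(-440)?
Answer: 1/70 ≈ 0.014286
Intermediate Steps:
-39/308 - 62/(-440) = -39*1/308 - 62*(-1/440) = -39/308 + 31/220 = 1/70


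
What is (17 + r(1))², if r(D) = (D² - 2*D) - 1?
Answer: 225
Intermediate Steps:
r(D) = -1 + D² - 2*D
(17 + r(1))² = (17 + (-1 + 1² - 2*1))² = (17 + (-1 + 1 - 2))² = (17 - 2)² = 15² = 225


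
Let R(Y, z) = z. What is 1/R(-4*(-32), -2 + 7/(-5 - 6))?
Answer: -11/29 ≈ -0.37931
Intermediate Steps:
1/R(-4*(-32), -2 + 7/(-5 - 6)) = 1/(-2 + 7/(-5 - 6)) = 1/(-2 + 7/(-11)) = 1/(-2 + 7*(-1/11)) = 1/(-2 - 7/11) = 1/(-29/11) = -11/29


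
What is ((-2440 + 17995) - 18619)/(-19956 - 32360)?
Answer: 766/13079 ≈ 0.058567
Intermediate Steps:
((-2440 + 17995) - 18619)/(-19956 - 32360) = (15555 - 18619)/(-52316) = -3064*(-1/52316) = 766/13079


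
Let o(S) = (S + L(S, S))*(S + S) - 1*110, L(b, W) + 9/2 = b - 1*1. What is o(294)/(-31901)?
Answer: -342400/31901 ≈ -10.733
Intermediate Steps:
L(b, W) = -11/2 + b (L(b, W) = -9/2 + (b - 1*1) = -9/2 + (b - 1) = -9/2 + (-1 + b) = -11/2 + b)
o(S) = -110 + 2*S*(-11/2 + 2*S) (o(S) = (S + (-11/2 + S))*(S + S) - 1*110 = (-11/2 + 2*S)*(2*S) - 110 = 2*S*(-11/2 + 2*S) - 110 = -110 + 2*S*(-11/2 + 2*S))
o(294)/(-31901) = (-110 - 11*294 + 4*294²)/(-31901) = (-110 - 3234 + 4*86436)*(-1/31901) = (-110 - 3234 + 345744)*(-1/31901) = 342400*(-1/31901) = -342400/31901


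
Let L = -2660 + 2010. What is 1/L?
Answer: -1/650 ≈ -0.0015385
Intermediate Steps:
L = -650
1/L = 1/(-650) = -1/650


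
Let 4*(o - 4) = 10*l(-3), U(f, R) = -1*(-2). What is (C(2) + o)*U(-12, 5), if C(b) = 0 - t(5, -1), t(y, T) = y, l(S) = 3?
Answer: 13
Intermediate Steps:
U(f, R) = 2
C(b) = -5 (C(b) = 0 - 1*5 = 0 - 5 = -5)
o = 23/2 (o = 4 + (10*3)/4 = 4 + (1/4)*30 = 4 + 15/2 = 23/2 ≈ 11.500)
(C(2) + o)*U(-12, 5) = (-5 + 23/2)*2 = (13/2)*2 = 13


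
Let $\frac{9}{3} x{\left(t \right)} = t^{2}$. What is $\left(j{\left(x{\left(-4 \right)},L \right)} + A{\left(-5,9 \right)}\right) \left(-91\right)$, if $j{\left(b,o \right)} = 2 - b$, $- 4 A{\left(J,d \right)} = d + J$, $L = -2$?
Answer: $\frac{1183}{3} \approx 394.33$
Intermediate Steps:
$A{\left(J,d \right)} = - \frac{J}{4} - \frac{d}{4}$ ($A{\left(J,d \right)} = - \frac{d + J}{4} = - \frac{J + d}{4} = - \frac{J}{4} - \frac{d}{4}$)
$x{\left(t \right)} = \frac{t^{2}}{3}$
$\left(j{\left(x{\left(-4 \right)},L \right)} + A{\left(-5,9 \right)}\right) \left(-91\right) = \left(\left(2 - \frac{\left(-4\right)^{2}}{3}\right) - 1\right) \left(-91\right) = \left(\left(2 - \frac{1}{3} \cdot 16\right) + \left(\frac{5}{4} - \frac{9}{4}\right)\right) \left(-91\right) = \left(\left(2 - \frac{16}{3}\right) - 1\right) \left(-91\right) = \left(- \frac{10}{3} - 1\right) \left(-91\right) = \left(- \frac{13}{3}\right) \left(-91\right) = \frac{1183}{3}$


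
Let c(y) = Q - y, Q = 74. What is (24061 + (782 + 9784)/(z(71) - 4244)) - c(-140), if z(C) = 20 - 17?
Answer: 101124561/4241 ≈ 23845.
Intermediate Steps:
c(y) = 74 - y
z(C) = 3
(24061 + (782 + 9784)/(z(71) - 4244)) - c(-140) = (24061 + (782 + 9784)/(3 - 4244)) - (74 - 1*(-140)) = (24061 + 10566/(-4241)) - (74 + 140) = (24061 + 10566*(-1/4241)) - 1*214 = (24061 - 10566/4241) - 214 = 102032135/4241 - 214 = 101124561/4241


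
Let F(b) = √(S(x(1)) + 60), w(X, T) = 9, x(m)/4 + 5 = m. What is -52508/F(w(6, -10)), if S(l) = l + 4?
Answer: -13127*√3/3 ≈ -7578.9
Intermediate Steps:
x(m) = -20 + 4*m
S(l) = 4 + l
F(b) = 4*√3 (F(b) = √((4 + (-20 + 4*1)) + 60) = √((4 + (-20 + 4)) + 60) = √((4 - 16) + 60) = √(-12 + 60) = √48 = 4*√3)
-52508/F(w(6, -10)) = -52508*√3/12 = -13127*√3/3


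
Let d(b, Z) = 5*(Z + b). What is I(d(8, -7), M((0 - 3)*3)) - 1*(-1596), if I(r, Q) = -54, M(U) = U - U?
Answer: 1542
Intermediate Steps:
d(b, Z) = 5*Z + 5*b
M(U) = 0
I(d(8, -7), M((0 - 3)*3)) - 1*(-1596) = -54 - 1*(-1596) = -54 + 1596 = 1542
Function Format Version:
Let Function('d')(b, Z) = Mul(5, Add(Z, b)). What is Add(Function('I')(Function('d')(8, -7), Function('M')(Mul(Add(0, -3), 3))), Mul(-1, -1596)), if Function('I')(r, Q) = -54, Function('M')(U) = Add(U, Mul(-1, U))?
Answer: 1542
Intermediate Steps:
Function('d')(b, Z) = Add(Mul(5, Z), Mul(5, b))
Function('M')(U) = 0
Add(Function('I')(Function('d')(8, -7), Function('M')(Mul(Add(0, -3), 3))), Mul(-1, -1596)) = Add(-54, Mul(-1, -1596)) = Add(-54, 1596) = 1542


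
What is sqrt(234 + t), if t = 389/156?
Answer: sqrt(1438827)/78 ≈ 15.378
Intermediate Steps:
t = 389/156 (t = 389*(1/156) = 389/156 ≈ 2.4936)
sqrt(234 + t) = sqrt(234 + 389/156) = sqrt(36893/156) = sqrt(1438827)/78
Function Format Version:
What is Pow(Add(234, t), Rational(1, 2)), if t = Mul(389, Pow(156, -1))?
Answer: Mul(Rational(1, 78), Pow(1438827, Rational(1, 2))) ≈ 15.378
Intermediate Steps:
t = Rational(389, 156) (t = Mul(389, Rational(1, 156)) = Rational(389, 156) ≈ 2.4936)
Pow(Add(234, t), Rational(1, 2)) = Pow(Add(234, Rational(389, 156)), Rational(1, 2)) = Pow(Rational(36893, 156), Rational(1, 2)) = Mul(Rational(1, 78), Pow(1438827, Rational(1, 2)))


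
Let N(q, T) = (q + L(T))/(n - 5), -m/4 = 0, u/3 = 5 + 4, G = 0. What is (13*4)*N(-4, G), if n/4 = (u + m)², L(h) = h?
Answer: -208/2911 ≈ -0.071453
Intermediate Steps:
u = 27 (u = 3*(5 + 4) = 3*9 = 27)
m = 0 (m = -4*0 = 0)
n = 2916 (n = 4*(27 + 0)² = 4*27² = 4*729 = 2916)
N(q, T) = T/2911 + q/2911 (N(q, T) = (q + T)/(2916 - 5) = (T + q)/2911 = (T + q)*(1/2911) = T/2911 + q/2911)
(13*4)*N(-4, G) = (13*4)*((1/2911)*0 + (1/2911)*(-4)) = 52*(0 - 4/2911) = 52*(-4/2911) = -208/2911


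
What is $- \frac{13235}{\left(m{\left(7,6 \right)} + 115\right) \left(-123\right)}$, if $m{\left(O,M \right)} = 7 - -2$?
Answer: $\frac{13235}{15252} \approx 0.86775$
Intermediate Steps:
$m{\left(O,M \right)} = 9$ ($m{\left(O,M \right)} = 7 + 2 = 9$)
$- \frac{13235}{\left(m{\left(7,6 \right)} + 115\right) \left(-123\right)} = - \frac{13235}{\left(9 + 115\right) \left(-123\right)} = - \frac{13235}{124 \left(-123\right)} = - \frac{13235}{-15252} = \left(-13235\right) \left(- \frac{1}{15252}\right) = \frac{13235}{15252}$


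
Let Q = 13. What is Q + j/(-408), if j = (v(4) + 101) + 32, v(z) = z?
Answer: 5167/408 ≈ 12.664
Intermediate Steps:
j = 137 (j = (4 + 101) + 32 = 105 + 32 = 137)
Q + j/(-408) = 13 + 137/(-408) = 13 + 137*(-1/408) = 13 - 137/408 = 5167/408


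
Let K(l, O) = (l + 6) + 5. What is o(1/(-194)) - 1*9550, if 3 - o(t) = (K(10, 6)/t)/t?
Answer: -799903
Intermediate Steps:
K(l, O) = 11 + l (K(l, O) = (6 + l) + 5 = 11 + l)
o(t) = 3 - 21/t**2 (o(t) = 3 - (11 + 10)/t/t = 3 - 21/t/t = 3 - 21/t**2)
o(1/(-194)) - 1*9550 = (3 - 21/(1/(-194))**2) - 1*9550 = (3 - 21/(-1/194)**2) - 9550 = (3 - 21*37636) - 9550 = (3 - 790356) - 9550 = -790353 - 9550 = -799903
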